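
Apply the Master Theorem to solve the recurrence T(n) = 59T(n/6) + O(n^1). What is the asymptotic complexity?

Master Theorem for T(n) = 59T(n/6) + O(n^1):

a = 59, b = 6, c = 1
log_b(a) = log_6(59) = 2.2757

Case 1: c = 1 < log_6(59) = 2.2757
T(n) = O(n^(log_6 59))

For T(n) = 59T(n/6) + O(n^1): log_6(59) = 2.2757. This is Case 1 of the Master Theorem (c < log_b(a), work dominated by leaves), giving O(n^(log_6 59)).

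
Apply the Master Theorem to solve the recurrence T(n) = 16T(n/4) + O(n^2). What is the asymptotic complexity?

Master Theorem for T(n) = 16T(n/4) + O(n^2):

a = 16, b = 4, c = 2
log_b(a) = log_4(16) = 2.0000

Case 2: c = 2 = log_4(16) = 2.0000
T(n) = O(n^2 log n) = O(n^2 log n)

For T(n) = 16T(n/4) + O(n^2): log_4(16) = 2.0000. This is Case 2 of the Master Theorem (c = log_b(a), equal work at all levels), giving O(n^2 log n).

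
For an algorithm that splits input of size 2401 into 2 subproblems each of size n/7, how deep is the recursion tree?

For divide and conquer with division factor 7:

Problem sizes at each level:
Level 0: 2401
Level 1: 343
Level 2: 49
Level 3: 7
Level 4: 1

The root is level 0 and the size-1 base case is level 4 (the tree spans levels 0 through 4, i.e. 5 levels counting the root), so the depth is the number of divisions: log_7(2401) = 4

The recursion tree depth is log_7(2401) = 4. At each level, the problem size is divided by 7, so it takes 4 divisions to reduce to a base case of size 1. The algorithm makes 2 recursive calls at each level.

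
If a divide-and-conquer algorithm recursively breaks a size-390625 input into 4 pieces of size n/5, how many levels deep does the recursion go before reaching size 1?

For divide and conquer with division factor 5:

Problem sizes at each level:
Level 0: 390625
Level 1: 78125
Level 2: 15625
Level 3: 3125
Level 4: 625
Level 5: 125
Level 6: 25
Level 7: 5
Level 8: 1

The root is level 0 and the size-1 base case is level 8 (the tree spans levels 0 through 8, i.e. 9 levels counting the root), so the depth is the number of divisions: log_5(390625) = 8

The recursion tree depth is log_5(390625) = 8. At each level, the problem size is divided by 5, so it takes 8 divisions to reduce to a base case of size 1. The algorithm makes 4 recursive calls at each level.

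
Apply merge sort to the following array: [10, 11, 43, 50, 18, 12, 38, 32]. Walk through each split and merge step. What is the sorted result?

Merge sort trace:

Split: [10, 11, 43, 50, 18, 12, 38, 32] -> [10, 11, 43, 50] and [18, 12, 38, 32]
  Split: [10, 11, 43, 50] -> [10, 11] and [43, 50]
    Split: [10, 11] -> [10] and [11]
    Merge: [10] + [11] -> [10, 11]
    Split: [43, 50] -> [43] and [50]
    Merge: [43] + [50] -> [43, 50]
  Merge: [10, 11] + [43, 50] -> [10, 11, 43, 50]
  Split: [18, 12, 38, 32] -> [18, 12] and [38, 32]
    Split: [18, 12] -> [18] and [12]
    Merge: [18] + [12] -> [12, 18]
    Split: [38, 32] -> [38] and [32]
    Merge: [38] + [32] -> [32, 38]
  Merge: [12, 18] + [32, 38] -> [12, 18, 32, 38]
Merge: [10, 11, 43, 50] + [12, 18, 32, 38] -> [10, 11, 12, 18, 32, 38, 43, 50]

Final sorted array: [10, 11, 12, 18, 32, 38, 43, 50]

The merge sort proceeds by recursively splitting the array and merging sorted halves.
After all merges, the sorted array is [10, 11, 12, 18, 32, 38, 43, 50].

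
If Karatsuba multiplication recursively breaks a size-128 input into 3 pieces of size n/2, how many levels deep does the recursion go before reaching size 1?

For divide and conquer with division factor 2:

Problem sizes at each level:
Level 0: 128
Level 1: 64
Level 2: 32
Level 3: 16
Level 4: 8
Level 5: 4
Level 6: 2
Level 7: 1

The root is level 0 and the size-1 base case is level 7 (the tree spans levels 0 through 7, i.e. 8 levels counting the root), so the depth is the number of divisions: log_2(128) = 7

The recursion tree depth is log_2(128) = 7. At each level, the problem size is divided by 2, so it takes 7 divisions to reduce to a base case of size 1. The algorithm makes 3 recursive calls at each level.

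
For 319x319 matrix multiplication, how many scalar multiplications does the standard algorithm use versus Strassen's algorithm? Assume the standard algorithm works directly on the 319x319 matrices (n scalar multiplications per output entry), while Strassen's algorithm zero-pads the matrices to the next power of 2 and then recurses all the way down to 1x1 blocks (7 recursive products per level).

Matrix multiplication for 319x319 matrices:

Strassen's algorithm requires power-of-2 dimensions. Pad 319x319 to 512x512 (next power of 2).

Standard algorithm: 319^3 = 32461759 multiplications
Strassen's algorithm: 7^(log2(512)) = 7^9 = 40353607 multiplications
Difference: 32461759 - 40353607 = -7891848 (Strassen uses MORE here due to padding overhead — for small or just-over-power-of-2 n, padding can outweigh the per-level savings)

Standard: 32461759 multiplications (319^3). Strassen: 40353607 multiplications (7^9, after padding to 512x512). Strassen reduces 8 recursive multiplications to 7 at each level.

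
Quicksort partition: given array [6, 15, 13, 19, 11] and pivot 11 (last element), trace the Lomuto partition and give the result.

Lomuto partition with pivot = 11:

Initial array: [6, 15, 13, 19, 11]

arr[0]=6 <= 11: swap with position 0, array becomes [6, 15, 13, 19, 11]
arr[1]=15 > 11: no swap
arr[2]=13 > 11: no swap
arr[3]=19 > 11: no swap

Place pivot at position 1: [6, 11, 13, 19, 15]
Pivot position: 1

After partitioning with pivot 11, the array becomes [6, 11, 13, 19, 15]. The pivot is placed at index 1. All elements to the left of the pivot are <= 11, and all elements to the right are > 11.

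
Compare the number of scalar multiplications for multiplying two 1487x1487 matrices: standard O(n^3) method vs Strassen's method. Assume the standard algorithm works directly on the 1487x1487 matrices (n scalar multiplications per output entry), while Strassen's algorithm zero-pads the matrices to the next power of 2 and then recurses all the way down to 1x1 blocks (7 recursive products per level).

Matrix multiplication for 1487x1487 matrices:

Strassen's algorithm requires power-of-2 dimensions. Pad 1487x1487 to 2048x2048 (next power of 2).

Standard algorithm: 1487^3 = 3288008303 multiplications
Strassen's algorithm: 7^(log2(2048)) = 7^11 = 1977326743 multiplications
Savings: 3288008303 - 1977326743 = 1310681560 multiplications

Standard: 3288008303 multiplications (1487^3). Strassen: 1977326743 multiplications (7^11, after padding to 2048x2048). Strassen reduces 8 recursive multiplications to 7 at each level.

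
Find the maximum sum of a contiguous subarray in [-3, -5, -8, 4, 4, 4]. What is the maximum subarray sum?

Using Kadane's algorithm on [-3, -5, -8, 4, 4, 4]:

Scanning through the array:
Position 1 (value -5): max_ending_here = -5, max_so_far = -3
Position 2 (value -8): max_ending_here = -8, max_so_far = -3
Position 3 (value 4): max_ending_here = 4, max_so_far = 4
Position 4 (value 4): max_ending_here = 8, max_so_far = 8
Position 5 (value 4): max_ending_here = 12, max_so_far = 12

Maximum subarray: [4, 4, 4]
Maximum sum: 12

The maximum subarray is [4, 4, 4] with sum 12. This subarray runs from index 3 to index 5.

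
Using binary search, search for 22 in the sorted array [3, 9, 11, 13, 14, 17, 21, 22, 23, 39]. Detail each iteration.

Binary search for 22 in [3, 9, 11, 13, 14, 17, 21, 22, 23, 39]:

lo=0, hi=9, mid=4, arr[mid]=14 -> 14 < 22, search right half
lo=5, hi=9, mid=7, arr[mid]=22 -> Found target at index 7!

Binary search finds 22 at index 7 after 2 comparisons. The search repeatedly halves the search space by comparing with the middle element.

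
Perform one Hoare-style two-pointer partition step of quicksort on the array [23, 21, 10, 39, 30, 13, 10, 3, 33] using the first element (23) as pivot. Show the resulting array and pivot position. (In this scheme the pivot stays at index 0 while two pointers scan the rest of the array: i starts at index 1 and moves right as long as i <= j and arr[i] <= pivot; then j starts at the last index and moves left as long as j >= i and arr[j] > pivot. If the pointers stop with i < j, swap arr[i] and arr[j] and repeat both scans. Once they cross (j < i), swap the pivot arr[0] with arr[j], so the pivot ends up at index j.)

Hoare-style two-pointer partition with pivot = 23:

Initial array: [23, 21, 10, 39, 30, 13, 10, 3, 33]

Pointers start at i = 1, j = 8.
i stops at index 3 (arr[3]=39 > 23), j stops at index 7 (arr[7]=3 <= 23): swap arr[3] and arr[7], array becomes [23, 21, 10, 3, 30, 13, 10, 39, 33]
i stops at index 4 (arr[4]=30 > 23), j stops at index 6 (arr[6]=10 <= 23): swap arr[4] and arr[6], array becomes [23, 21, 10, 3, 10, 13, 30, 39, 33]
i ends at 6, j ends at 5: the pointers have crossed (j < i), so scanning stops.

Swap pivot arr[0] with arr[5] to place pivot at position 5: [13, 21, 10, 3, 10, 23, 30, 39, 33]
Pivot position: 5

After partitioning with pivot 23, the array becomes [13, 21, 10, 3, 10, 23, 30, 39, 33]. The pivot is placed at index 5. All elements to the left of the pivot are <= 23, and all elements to the right are > 23.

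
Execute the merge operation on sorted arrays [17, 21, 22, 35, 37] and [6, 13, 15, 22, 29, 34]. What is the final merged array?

Merging process:

Compare 17 vs 6: take 6 from right. Merged: [6]
Compare 17 vs 13: take 13 from right. Merged: [6, 13]
Compare 17 vs 15: take 15 from right. Merged: [6, 13, 15]
Compare 17 vs 22: take 17 from left. Merged: [6, 13, 15, 17]
Compare 21 vs 22: take 21 from left. Merged: [6, 13, 15, 17, 21]
Compare 22 vs 22: take 22 from left. Merged: [6, 13, 15, 17, 21, 22]
Compare 35 vs 22: take 22 from right. Merged: [6, 13, 15, 17, 21, 22, 22]
Compare 35 vs 29: take 29 from right. Merged: [6, 13, 15, 17, 21, 22, 22, 29]
Compare 35 vs 34: take 34 from right. Merged: [6, 13, 15, 17, 21, 22, 22, 29, 34]
Append remaining from left: [35, 37]. Merged: [6, 13, 15, 17, 21, 22, 22, 29, 34, 35, 37]

Final merged array: [6, 13, 15, 17, 21, 22, 22, 29, 34, 35, 37]
Total comparisons: 9

The merged array is [6, 13, 15, 17, 21, 22, 22, 29, 34, 35, 37], requiring 9 comparisons. The merge step runs in O(n) time where n is the total number of elements.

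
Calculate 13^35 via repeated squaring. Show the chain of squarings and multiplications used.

Computing 13^35 by squaring (build up from 13^1; each line after the first costs one multiplication):

13^1 = 13
13^2 = (13^1)^2 = 13^2 = 169
13^4 = (13^2)^2 = 169^2 = 28561
13^8 = (13^4)^2 = 28561^2 = 815730721
13^16 = (13^8)^2 = 815730721^2 = 665416609183179841
13^17 = 13 * 13^16 = 13 * 665416609183179841 = 8650415919381337933
13^34 = (13^17)^2 = 8650415919381337933^2 = 74829695578286078013428929473144712489
13^35 = 13 * 13^34 = 13 * 74829695578286078013428929473144712489 = 972786042517719014174576083150881262357

Result: 972786042517719014174576083150881262357
Multiplications needed: 7 (7 lines after 13^1)

13^35 = 972786042517719014174576083150881262357. Using exponentiation by squaring, this requires 7 multiplications. The key idea: if the exponent is even, square the half-power; if odd, multiply by the base once.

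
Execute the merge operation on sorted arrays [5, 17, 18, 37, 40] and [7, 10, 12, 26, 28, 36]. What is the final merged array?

Merging process:

Compare 5 vs 7: take 5 from left. Merged: [5]
Compare 17 vs 7: take 7 from right. Merged: [5, 7]
Compare 17 vs 10: take 10 from right. Merged: [5, 7, 10]
Compare 17 vs 12: take 12 from right. Merged: [5, 7, 10, 12]
Compare 17 vs 26: take 17 from left. Merged: [5, 7, 10, 12, 17]
Compare 18 vs 26: take 18 from left. Merged: [5, 7, 10, 12, 17, 18]
Compare 37 vs 26: take 26 from right. Merged: [5, 7, 10, 12, 17, 18, 26]
Compare 37 vs 28: take 28 from right. Merged: [5, 7, 10, 12, 17, 18, 26, 28]
Compare 37 vs 36: take 36 from right. Merged: [5, 7, 10, 12, 17, 18, 26, 28, 36]
Append remaining from left: [37, 40]. Merged: [5, 7, 10, 12, 17, 18, 26, 28, 36, 37, 40]

Final merged array: [5, 7, 10, 12, 17, 18, 26, 28, 36, 37, 40]
Total comparisons: 9

The merged array is [5, 7, 10, 12, 17, 18, 26, 28, 36, 37, 40], requiring 9 comparisons. The merge step runs in O(n) time where n is the total number of elements.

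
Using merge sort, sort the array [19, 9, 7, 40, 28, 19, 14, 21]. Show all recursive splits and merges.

Merge sort trace:

Split: [19, 9, 7, 40, 28, 19, 14, 21] -> [19, 9, 7, 40] and [28, 19, 14, 21]
  Split: [19, 9, 7, 40] -> [19, 9] and [7, 40]
    Split: [19, 9] -> [19] and [9]
    Merge: [19] + [9] -> [9, 19]
    Split: [7, 40] -> [7] and [40]
    Merge: [7] + [40] -> [7, 40]
  Merge: [9, 19] + [7, 40] -> [7, 9, 19, 40]
  Split: [28, 19, 14, 21] -> [28, 19] and [14, 21]
    Split: [28, 19] -> [28] and [19]
    Merge: [28] + [19] -> [19, 28]
    Split: [14, 21] -> [14] and [21]
    Merge: [14] + [21] -> [14, 21]
  Merge: [19, 28] + [14, 21] -> [14, 19, 21, 28]
Merge: [7, 9, 19, 40] + [14, 19, 21, 28] -> [7, 9, 14, 19, 19, 21, 28, 40]

Final sorted array: [7, 9, 14, 19, 19, 21, 28, 40]

The merge sort proceeds by recursively splitting the array and merging sorted halves.
After all merges, the sorted array is [7, 9, 14, 19, 19, 21, 28, 40].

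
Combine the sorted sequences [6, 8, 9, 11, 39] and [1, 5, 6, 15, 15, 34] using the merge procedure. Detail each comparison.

Merging process:

Compare 6 vs 1: take 1 from right. Merged: [1]
Compare 6 vs 5: take 5 from right. Merged: [1, 5]
Compare 6 vs 6: take 6 from left. Merged: [1, 5, 6]
Compare 8 vs 6: take 6 from right. Merged: [1, 5, 6, 6]
Compare 8 vs 15: take 8 from left. Merged: [1, 5, 6, 6, 8]
Compare 9 vs 15: take 9 from left. Merged: [1, 5, 6, 6, 8, 9]
Compare 11 vs 15: take 11 from left. Merged: [1, 5, 6, 6, 8, 9, 11]
Compare 39 vs 15: take 15 from right. Merged: [1, 5, 6, 6, 8, 9, 11, 15]
Compare 39 vs 15: take 15 from right. Merged: [1, 5, 6, 6, 8, 9, 11, 15, 15]
Compare 39 vs 34: take 34 from right. Merged: [1, 5, 6, 6, 8, 9, 11, 15, 15, 34]
Append remaining from left: [39]. Merged: [1, 5, 6, 6, 8, 9, 11, 15, 15, 34, 39]

Final merged array: [1, 5, 6, 6, 8, 9, 11, 15, 15, 34, 39]
Total comparisons: 10

The merged array is [1, 5, 6, 6, 8, 9, 11, 15, 15, 34, 39], requiring 10 comparisons. The merge step runs in O(n) time where n is the total number of elements.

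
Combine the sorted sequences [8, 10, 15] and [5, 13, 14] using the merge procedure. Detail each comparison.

Merging process:

Compare 8 vs 5: take 5 from right. Merged: [5]
Compare 8 vs 13: take 8 from left. Merged: [5, 8]
Compare 10 vs 13: take 10 from left. Merged: [5, 8, 10]
Compare 15 vs 13: take 13 from right. Merged: [5, 8, 10, 13]
Compare 15 vs 14: take 14 from right. Merged: [5, 8, 10, 13, 14]
Append remaining from left: [15]. Merged: [5, 8, 10, 13, 14, 15]

Final merged array: [5, 8, 10, 13, 14, 15]
Total comparisons: 5

The merged array is [5, 8, 10, 13, 14, 15], requiring 5 comparisons. The merge step runs in O(n) time where n is the total number of elements.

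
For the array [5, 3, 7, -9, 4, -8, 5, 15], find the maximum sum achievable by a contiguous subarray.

Using Kadane's algorithm on [5, 3, 7, -9, 4, -8, 5, 15]:

Scanning through the array:
Position 1 (value 3): max_ending_here = 8, max_so_far = 8
Position 2 (value 7): max_ending_here = 15, max_so_far = 15
Position 3 (value -9): max_ending_here = 6, max_so_far = 15
Position 4 (value 4): max_ending_here = 10, max_so_far = 15
Position 5 (value -8): max_ending_here = 2, max_so_far = 15
Position 6 (value 5): max_ending_here = 7, max_so_far = 15
Position 7 (value 15): max_ending_here = 22, max_so_far = 22

Maximum subarray: [5, 3, 7, -9, 4, -8, 5, 15]
Maximum sum: 22

The maximum subarray is [5, 3, 7, -9, 4, -8, 5, 15] with sum 22. This subarray runs from index 0 to index 7.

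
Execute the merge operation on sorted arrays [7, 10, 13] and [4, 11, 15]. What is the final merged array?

Merging process:

Compare 7 vs 4: take 4 from right. Merged: [4]
Compare 7 vs 11: take 7 from left. Merged: [4, 7]
Compare 10 vs 11: take 10 from left. Merged: [4, 7, 10]
Compare 13 vs 11: take 11 from right. Merged: [4, 7, 10, 11]
Compare 13 vs 15: take 13 from left. Merged: [4, 7, 10, 11, 13]
Append remaining from right: [15]. Merged: [4, 7, 10, 11, 13, 15]

Final merged array: [4, 7, 10, 11, 13, 15]
Total comparisons: 5

The merged array is [4, 7, 10, 11, 13, 15], requiring 5 comparisons. The merge step runs in O(n) time where n is the total number of elements.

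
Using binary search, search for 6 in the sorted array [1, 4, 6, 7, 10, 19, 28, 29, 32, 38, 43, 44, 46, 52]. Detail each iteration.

Binary search for 6 in [1, 4, 6, 7, 10, 19, 28, 29, 32, 38, 43, 44, 46, 52]:

lo=0, hi=13, mid=6, arr[mid]=28 -> 28 > 6, search left half
lo=0, hi=5, mid=2, arr[mid]=6 -> Found target at index 2!

Binary search finds 6 at index 2 after 2 comparisons. The search repeatedly halves the search space by comparing with the middle element.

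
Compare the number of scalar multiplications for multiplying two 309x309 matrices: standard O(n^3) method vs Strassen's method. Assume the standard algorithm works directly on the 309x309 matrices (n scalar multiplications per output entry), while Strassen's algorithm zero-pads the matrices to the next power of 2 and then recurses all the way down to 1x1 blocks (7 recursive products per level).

Matrix multiplication for 309x309 matrices:

Strassen's algorithm requires power-of-2 dimensions. Pad 309x309 to 512x512 (next power of 2).

Standard algorithm: 309^3 = 29503629 multiplications
Strassen's algorithm: 7^(log2(512)) = 7^9 = 40353607 multiplications
Difference: 29503629 - 40353607 = -10849978 (Strassen uses MORE here due to padding overhead — for small or just-over-power-of-2 n, padding can outweigh the per-level savings)

Standard: 29503629 multiplications (309^3). Strassen: 40353607 multiplications (7^9, after padding to 512x512). Strassen reduces 8 recursive multiplications to 7 at each level.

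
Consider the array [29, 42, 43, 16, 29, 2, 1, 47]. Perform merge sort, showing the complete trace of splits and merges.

Merge sort trace:

Split: [29, 42, 43, 16, 29, 2, 1, 47] -> [29, 42, 43, 16] and [29, 2, 1, 47]
  Split: [29, 42, 43, 16] -> [29, 42] and [43, 16]
    Split: [29, 42] -> [29] and [42]
    Merge: [29] + [42] -> [29, 42]
    Split: [43, 16] -> [43] and [16]
    Merge: [43] + [16] -> [16, 43]
  Merge: [29, 42] + [16, 43] -> [16, 29, 42, 43]
  Split: [29, 2, 1, 47] -> [29, 2] and [1, 47]
    Split: [29, 2] -> [29] and [2]
    Merge: [29] + [2] -> [2, 29]
    Split: [1, 47] -> [1] and [47]
    Merge: [1] + [47] -> [1, 47]
  Merge: [2, 29] + [1, 47] -> [1, 2, 29, 47]
Merge: [16, 29, 42, 43] + [1, 2, 29, 47] -> [1, 2, 16, 29, 29, 42, 43, 47]

Final sorted array: [1, 2, 16, 29, 29, 42, 43, 47]

The merge sort proceeds by recursively splitting the array and merging sorted halves.
After all merges, the sorted array is [1, 2, 16, 29, 29, 42, 43, 47].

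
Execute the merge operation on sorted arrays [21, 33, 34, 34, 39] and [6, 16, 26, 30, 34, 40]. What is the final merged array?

Merging process:

Compare 21 vs 6: take 6 from right. Merged: [6]
Compare 21 vs 16: take 16 from right. Merged: [6, 16]
Compare 21 vs 26: take 21 from left. Merged: [6, 16, 21]
Compare 33 vs 26: take 26 from right. Merged: [6, 16, 21, 26]
Compare 33 vs 30: take 30 from right. Merged: [6, 16, 21, 26, 30]
Compare 33 vs 34: take 33 from left. Merged: [6, 16, 21, 26, 30, 33]
Compare 34 vs 34: take 34 from left. Merged: [6, 16, 21, 26, 30, 33, 34]
Compare 34 vs 34: take 34 from left. Merged: [6, 16, 21, 26, 30, 33, 34, 34]
Compare 39 vs 34: take 34 from right. Merged: [6, 16, 21, 26, 30, 33, 34, 34, 34]
Compare 39 vs 40: take 39 from left. Merged: [6, 16, 21, 26, 30, 33, 34, 34, 34, 39]
Append remaining from right: [40]. Merged: [6, 16, 21, 26, 30, 33, 34, 34, 34, 39, 40]

Final merged array: [6, 16, 21, 26, 30, 33, 34, 34, 34, 39, 40]
Total comparisons: 10

The merged array is [6, 16, 21, 26, 30, 33, 34, 34, 34, 39, 40], requiring 10 comparisons. The merge step runs in O(n) time where n is the total number of elements.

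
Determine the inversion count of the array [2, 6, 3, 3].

Finding inversions in [2, 6, 3, 3]:

(1, 2): arr[1]=6 > arr[2]=3
(1, 3): arr[1]=6 > arr[3]=3

Total inversions: 2

The array has 2 inversion(s): (1,2), (1,3). Each pair (i,j) satisfies i < j and arr[i] > arr[j].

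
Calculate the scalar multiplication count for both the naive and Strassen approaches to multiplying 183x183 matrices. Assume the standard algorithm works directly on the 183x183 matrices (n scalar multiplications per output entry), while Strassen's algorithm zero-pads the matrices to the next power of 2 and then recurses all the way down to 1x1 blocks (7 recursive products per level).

Matrix multiplication for 183x183 matrices:

Strassen's algorithm requires power-of-2 dimensions. Pad 183x183 to 256x256 (next power of 2).

Standard algorithm: 183^3 = 6128487 multiplications
Strassen's algorithm: 7^(log2(256)) = 7^8 = 5764801 multiplications
Savings: 6128487 - 5764801 = 363686 multiplications

Standard: 6128487 multiplications (183^3). Strassen: 5764801 multiplications (7^8, after padding to 256x256). Strassen reduces 8 recursive multiplications to 7 at each level.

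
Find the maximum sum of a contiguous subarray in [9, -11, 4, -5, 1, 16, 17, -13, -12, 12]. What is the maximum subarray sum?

Using Kadane's algorithm on [9, -11, 4, -5, 1, 16, 17, -13, -12, 12]:

Scanning through the array:
Position 1 (value -11): max_ending_here = -2, max_so_far = 9
Position 2 (value 4): max_ending_here = 4, max_so_far = 9
Position 3 (value -5): max_ending_here = -1, max_so_far = 9
Position 4 (value 1): max_ending_here = 1, max_so_far = 9
Position 5 (value 16): max_ending_here = 17, max_so_far = 17
Position 6 (value 17): max_ending_here = 34, max_so_far = 34
Position 7 (value -13): max_ending_here = 21, max_so_far = 34
Position 8 (value -12): max_ending_here = 9, max_so_far = 34
Position 9 (value 12): max_ending_here = 21, max_so_far = 34

Maximum subarray: [1, 16, 17]
Maximum sum: 34

The maximum subarray is [1, 16, 17] with sum 34. This subarray runs from index 4 to index 6.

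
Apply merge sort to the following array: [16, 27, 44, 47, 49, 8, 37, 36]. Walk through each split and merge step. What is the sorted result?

Merge sort trace:

Split: [16, 27, 44, 47, 49, 8, 37, 36] -> [16, 27, 44, 47] and [49, 8, 37, 36]
  Split: [16, 27, 44, 47] -> [16, 27] and [44, 47]
    Split: [16, 27] -> [16] and [27]
    Merge: [16] + [27] -> [16, 27]
    Split: [44, 47] -> [44] and [47]
    Merge: [44] + [47] -> [44, 47]
  Merge: [16, 27] + [44, 47] -> [16, 27, 44, 47]
  Split: [49, 8, 37, 36] -> [49, 8] and [37, 36]
    Split: [49, 8] -> [49] and [8]
    Merge: [49] + [8] -> [8, 49]
    Split: [37, 36] -> [37] and [36]
    Merge: [37] + [36] -> [36, 37]
  Merge: [8, 49] + [36, 37] -> [8, 36, 37, 49]
Merge: [16, 27, 44, 47] + [8, 36, 37, 49] -> [8, 16, 27, 36, 37, 44, 47, 49]

Final sorted array: [8, 16, 27, 36, 37, 44, 47, 49]

The merge sort proceeds by recursively splitting the array and merging sorted halves.
After all merges, the sorted array is [8, 16, 27, 36, 37, 44, 47, 49].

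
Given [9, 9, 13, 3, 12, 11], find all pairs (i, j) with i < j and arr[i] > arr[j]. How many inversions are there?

Finding inversions in [9, 9, 13, 3, 12, 11]:

(0, 3): arr[0]=9 > arr[3]=3
(1, 3): arr[1]=9 > arr[3]=3
(2, 3): arr[2]=13 > arr[3]=3
(2, 4): arr[2]=13 > arr[4]=12
(2, 5): arr[2]=13 > arr[5]=11
(4, 5): arr[4]=12 > arr[5]=11

Total inversions: 6

The array has 6 inversion(s): (0,3), (1,3), (2,3), (2,4), (2,5), (4,5). Each pair (i,j) satisfies i < j and arr[i] > arr[j].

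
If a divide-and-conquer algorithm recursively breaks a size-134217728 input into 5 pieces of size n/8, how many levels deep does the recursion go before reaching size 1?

For divide and conquer with division factor 8:

Problem sizes at each level:
Level 0: 134217728
Level 1: 16777216
Level 2: 2097152
Level 3: 262144
Level 4: 32768
Level 5: 4096
Level 6: 512
Level 7: 64
Level 8: 8
Level 9: 1

The root is level 0 and the size-1 base case is level 9 (the tree spans levels 0 through 9, i.e. 10 levels counting the root), so the depth is the number of divisions: log_8(134217728) = 9

The recursion tree depth is log_8(134217728) = 9. At each level, the problem size is divided by 8, so it takes 9 divisions to reduce to a base case of size 1. The algorithm makes 5 recursive calls at each level.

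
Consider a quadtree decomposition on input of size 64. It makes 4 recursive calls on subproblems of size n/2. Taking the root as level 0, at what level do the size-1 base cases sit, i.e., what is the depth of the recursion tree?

For divide and conquer with division factor 2:

Problem sizes at each level:
Level 0: 64
Level 1: 32
Level 2: 16
Level 3: 8
Level 4: 4
Level 5: 2
Level 6: 1

The root is level 0 and the size-1 base case is level 6 (the tree spans levels 0 through 6, i.e. 7 levels counting the root), so the depth is the number of divisions: log_2(64) = 6

The recursion tree depth is log_2(64) = 6. At each level, the problem size is divided by 2, so it takes 6 divisions to reduce to a base case of size 1. The algorithm makes 4 recursive calls at each level.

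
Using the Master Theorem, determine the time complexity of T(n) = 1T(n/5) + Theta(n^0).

Master Theorem for T(n) = 1T(n/5) + O(n^0):

a = 1, b = 5, c = 0
log_b(a) = log_5(1) = 0.0000

Case 2: c = 0 = log_5(1) = 0.0000
T(n) = O(n^0 log n) = O(log n)

For T(n) = 1T(n/5) + O(n^0): log_5(1) = 0.0000. This is Case 2 of the Master Theorem (c = log_b(a), equal work at all levels), giving O(log n).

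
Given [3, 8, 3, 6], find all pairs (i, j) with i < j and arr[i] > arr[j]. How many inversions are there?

Finding inversions in [3, 8, 3, 6]:

(1, 2): arr[1]=8 > arr[2]=3
(1, 3): arr[1]=8 > arr[3]=6

Total inversions: 2

The array has 2 inversion(s): (1,2), (1,3). Each pair (i,j) satisfies i < j and arr[i] > arr[j].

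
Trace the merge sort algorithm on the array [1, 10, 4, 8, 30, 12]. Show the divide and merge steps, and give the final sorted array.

Merge sort trace:

Split: [1, 10, 4, 8, 30, 12] -> [1, 10, 4] and [8, 30, 12]
  Split: [1, 10, 4] -> [1] and [10, 4]
    Split: [10, 4] -> [10] and [4]
    Merge: [10] + [4] -> [4, 10]
  Merge: [1] + [4, 10] -> [1, 4, 10]
  Split: [8, 30, 12] -> [8] and [30, 12]
    Split: [30, 12] -> [30] and [12]
    Merge: [30] + [12] -> [12, 30]
  Merge: [8] + [12, 30] -> [8, 12, 30]
Merge: [1, 4, 10] + [8, 12, 30] -> [1, 4, 8, 10, 12, 30]

Final sorted array: [1, 4, 8, 10, 12, 30]

The merge sort proceeds by recursively splitting the array and merging sorted halves.
After all merges, the sorted array is [1, 4, 8, 10, 12, 30].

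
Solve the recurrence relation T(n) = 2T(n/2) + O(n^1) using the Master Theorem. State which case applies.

Master Theorem for T(n) = 2T(n/2) + O(n^1):

a = 2, b = 2, c = 1
log_b(a) = log_2(2) = 1.0000

Case 2: c = 1 = log_2(2) = 1.0000
T(n) = O(n^1 log n) = O(n log n)

For T(n) = 2T(n/2) + O(n^1): log_2(2) = 1.0000. This is Case 2 of the Master Theorem (c = log_b(a), equal work at all levels), giving O(n log n).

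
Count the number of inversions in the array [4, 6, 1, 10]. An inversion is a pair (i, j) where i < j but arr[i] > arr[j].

Finding inversions in [4, 6, 1, 10]:

(0, 2): arr[0]=4 > arr[2]=1
(1, 2): arr[1]=6 > arr[2]=1

Total inversions: 2

The array has 2 inversion(s): (0,2), (1,2). Each pair (i,j) satisfies i < j and arr[i] > arr[j].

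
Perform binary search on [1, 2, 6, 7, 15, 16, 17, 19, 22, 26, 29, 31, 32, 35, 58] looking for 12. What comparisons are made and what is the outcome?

Binary search for 12 in [1, 2, 6, 7, 15, 16, 17, 19, 22, 26, 29, 31, 32, 35, 58]:

lo=0, hi=14, mid=7, arr[mid]=19 -> 19 > 12, search left half
lo=0, hi=6, mid=3, arr[mid]=7 -> 7 < 12, search right half
lo=4, hi=6, mid=5, arr[mid]=16 -> 16 > 12, search left half
lo=4, hi=4, mid=4, arr[mid]=15 -> 15 > 12, search left half
lo=4 > hi=3, target 12 not found

Binary search determines that 12 is not in the array after 4 comparisons. The search space was exhausted without finding the target.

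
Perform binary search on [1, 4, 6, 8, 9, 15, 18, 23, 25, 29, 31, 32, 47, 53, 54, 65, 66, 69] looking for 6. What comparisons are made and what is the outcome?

Binary search for 6 in [1, 4, 6, 8, 9, 15, 18, 23, 25, 29, 31, 32, 47, 53, 54, 65, 66, 69]:

lo=0, hi=17, mid=8, arr[mid]=25 -> 25 > 6, search left half
lo=0, hi=7, mid=3, arr[mid]=8 -> 8 > 6, search left half
lo=0, hi=2, mid=1, arr[mid]=4 -> 4 < 6, search right half
lo=2, hi=2, mid=2, arr[mid]=6 -> Found target at index 2!

Binary search finds 6 at index 2 after 4 comparisons. The search repeatedly halves the search space by comparing with the middle element.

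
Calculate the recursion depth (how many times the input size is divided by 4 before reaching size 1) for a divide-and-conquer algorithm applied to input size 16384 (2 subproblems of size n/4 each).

For divide and conquer with division factor 4:

Problem sizes at each level:
Level 0: 16384
Level 1: 4096
Level 2: 1024
Level 3: 256
Level 4: 64
Level 5: 16
Level 6: 4
Level 7: 1

The root is level 0 and the size-1 base case is level 7 (the tree spans levels 0 through 7, i.e. 8 levels counting the root), so the depth is the number of divisions: log_4(16384) = 7

The recursion tree depth is log_4(16384) = 7. At each level, the problem size is divided by 4, so it takes 7 divisions to reduce to a base case of size 1. The algorithm makes 2 recursive calls at each level.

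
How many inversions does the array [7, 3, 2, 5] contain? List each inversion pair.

Finding inversions in [7, 3, 2, 5]:

(0, 1): arr[0]=7 > arr[1]=3
(0, 2): arr[0]=7 > arr[2]=2
(0, 3): arr[0]=7 > arr[3]=5
(1, 2): arr[1]=3 > arr[2]=2

Total inversions: 4

The array has 4 inversion(s): (0,1), (0,2), (0,3), (1,2). Each pair (i,j) satisfies i < j and arr[i] > arr[j].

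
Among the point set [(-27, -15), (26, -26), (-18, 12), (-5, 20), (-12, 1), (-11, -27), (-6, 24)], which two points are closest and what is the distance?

Computing all pairwise distances among 7 points:

d((-27, -15), (26, -26)) = 54.1295
d((-27, -15), (-18, 12)) = 28.4605
d((-27, -15), (-5, 20)) = 41.3401
d((-27, -15), (-12, 1)) = 21.9317
d((-27, -15), (-11, -27)) = 20.0
d((-27, -15), (-6, 24)) = 44.2945
d((26, -26), (-18, 12)) = 58.1378
d((26, -26), (-5, 20)) = 55.4707
d((26, -26), (-12, 1)) = 46.6154
d((26, -26), (-11, -27)) = 37.0135
d((26, -26), (-6, 24)) = 59.3633
d((-18, 12), (-5, 20)) = 15.2643
d((-18, 12), (-12, 1)) = 12.53
d((-18, 12), (-11, -27)) = 39.6232
d((-18, 12), (-6, 24)) = 16.9706
d((-5, 20), (-12, 1)) = 20.2485
d((-5, 20), (-11, -27)) = 47.3814
d((-5, 20), (-6, 24)) = 4.1231 <-- minimum
d((-12, 1), (-11, -27)) = 28.0179
d((-12, 1), (-6, 24)) = 23.7697
d((-11, -27), (-6, 24)) = 51.2445

Closest pair: (-5, 20) and (-6, 24) with distance 4.1231

The closest pair is (-5, 20) and (-6, 24) with Euclidean distance 4.1231. For 7 points, brute-force pairwise comparison is shown above. For large n, the divide-and-conquer algorithm (sort by x, recurse on halves, check the dividing strip) achieves O(n log n).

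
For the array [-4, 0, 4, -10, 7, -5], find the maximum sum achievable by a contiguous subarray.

Using Kadane's algorithm on [-4, 0, 4, -10, 7, -5]:

Scanning through the array:
Position 1 (value 0): max_ending_here = 0, max_so_far = 0
Position 2 (value 4): max_ending_here = 4, max_so_far = 4
Position 3 (value -10): max_ending_here = -6, max_so_far = 4
Position 4 (value 7): max_ending_here = 7, max_so_far = 7
Position 5 (value -5): max_ending_here = 2, max_so_far = 7

Maximum subarray: [7]
Maximum sum: 7

The maximum subarray is [7] with sum 7. This subarray runs from index 4 to index 4.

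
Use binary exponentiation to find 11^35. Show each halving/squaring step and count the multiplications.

Computing 11^35 by squaring (build up from 11^1; each line after the first costs one multiplication):

11^1 = 11
11^2 = (11^1)^2 = 11^2 = 121
11^4 = (11^2)^2 = 121^2 = 14641
11^8 = (11^4)^2 = 14641^2 = 214358881
11^16 = (11^8)^2 = 214358881^2 = 45949729863572161
11^17 = 11 * 11^16 = 11 * 45949729863572161 = 505447028499293771
11^34 = (11^17)^2 = 505447028499293771^2 = 255476698618765889551019445759400441
11^35 = 11 * 11^34 = 11 * 255476698618765889551019445759400441 = 2810243684806424785061213903353404851

Result: 2810243684806424785061213903353404851
Multiplications needed: 7 (7 lines after 11^1)

11^35 = 2810243684806424785061213903353404851. Using exponentiation by squaring, this requires 7 multiplications. The key idea: if the exponent is even, square the half-power; if odd, multiply by the base once.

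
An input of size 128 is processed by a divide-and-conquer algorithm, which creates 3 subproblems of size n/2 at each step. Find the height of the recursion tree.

For divide and conquer with division factor 2:

Problem sizes at each level:
Level 0: 128
Level 1: 64
Level 2: 32
Level 3: 16
Level 4: 8
Level 5: 4
Level 6: 2
Level 7: 1

The root is level 0 and the size-1 base case is level 7 (the tree spans levels 0 through 7, i.e. 8 levels counting the root), so the depth is the number of divisions: log_2(128) = 7

The recursion tree depth is log_2(128) = 7. At each level, the problem size is divided by 2, so it takes 7 divisions to reduce to a base case of size 1. The algorithm makes 3 recursive calls at each level.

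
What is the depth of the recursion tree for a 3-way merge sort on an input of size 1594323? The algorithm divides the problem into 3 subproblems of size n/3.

For divide and conquer with division factor 3:

Problem sizes at each level:
Level 0: 1594323
Level 1: 531441
Level 2: 177147
Level 3: 59049
Level 4: 19683
Level 5: 6561
Level 6: 2187
Level 7: 729
Level 8: 243
Level 9: 81
Level 10: 27
Level 11: 9
Level 12: 3
Level 13: 1

The root is level 0 and the size-1 base case is level 13 (the tree spans levels 0 through 13, i.e. 14 levels counting the root), so the depth is the number of divisions: log_3(1594323) = 13

The recursion tree depth is log_3(1594323) = 13. At each level, the problem size is divided by 3, so it takes 13 divisions to reduce to a base case of size 1. The algorithm makes 3 recursive calls at each level.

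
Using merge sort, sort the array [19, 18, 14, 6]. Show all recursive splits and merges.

Merge sort trace:

Split: [19, 18, 14, 6] -> [19, 18] and [14, 6]
  Split: [19, 18] -> [19] and [18]
  Merge: [19] + [18] -> [18, 19]
  Split: [14, 6] -> [14] and [6]
  Merge: [14] + [6] -> [6, 14]
Merge: [18, 19] + [6, 14] -> [6, 14, 18, 19]

Final sorted array: [6, 14, 18, 19]

The merge sort proceeds by recursively splitting the array and merging sorted halves.
After all merges, the sorted array is [6, 14, 18, 19].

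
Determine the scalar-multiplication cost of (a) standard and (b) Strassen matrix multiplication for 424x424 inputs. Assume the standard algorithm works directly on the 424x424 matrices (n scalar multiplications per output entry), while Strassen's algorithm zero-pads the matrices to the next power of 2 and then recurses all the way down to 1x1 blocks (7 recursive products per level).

Matrix multiplication for 424x424 matrices:

Strassen's algorithm requires power-of-2 dimensions. Pad 424x424 to 512x512 (next power of 2).

Standard algorithm: 424^3 = 76225024 multiplications
Strassen's algorithm: 7^(log2(512)) = 7^9 = 40353607 multiplications
Savings: 76225024 - 40353607 = 35871417 multiplications

Standard: 76225024 multiplications (424^3). Strassen: 40353607 multiplications (7^9, after padding to 512x512). Strassen reduces 8 recursive multiplications to 7 at each level.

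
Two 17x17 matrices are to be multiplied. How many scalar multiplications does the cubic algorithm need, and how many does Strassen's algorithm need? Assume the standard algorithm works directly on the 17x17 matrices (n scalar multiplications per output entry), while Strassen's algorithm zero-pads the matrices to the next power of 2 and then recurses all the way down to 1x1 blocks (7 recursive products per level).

Matrix multiplication for 17x17 matrices:

Strassen's algorithm requires power-of-2 dimensions. Pad 17x17 to 32x32 (next power of 2).

Standard algorithm: 17^3 = 4913 multiplications
Strassen's algorithm: 7^(log2(32)) = 7^5 = 16807 multiplications
Difference: 4913 - 16807 = -11894 (Strassen uses MORE here due to padding overhead — for small or just-over-power-of-2 n, padding can outweigh the per-level savings)

Standard: 4913 multiplications (17^3). Strassen: 16807 multiplications (7^5, after padding to 32x32). Strassen reduces 8 recursive multiplications to 7 at each level.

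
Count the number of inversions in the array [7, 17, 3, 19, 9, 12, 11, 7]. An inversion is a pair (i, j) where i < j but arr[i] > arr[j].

Finding inversions in [7, 17, 3, 19, 9, 12, 11, 7]:

(0, 2): arr[0]=7 > arr[2]=3
(1, 2): arr[1]=17 > arr[2]=3
(1, 4): arr[1]=17 > arr[4]=9
(1, 5): arr[1]=17 > arr[5]=12
(1, 6): arr[1]=17 > arr[6]=11
(1, 7): arr[1]=17 > arr[7]=7
(3, 4): arr[3]=19 > arr[4]=9
(3, 5): arr[3]=19 > arr[5]=12
(3, 6): arr[3]=19 > arr[6]=11
(3, 7): arr[3]=19 > arr[7]=7
(4, 7): arr[4]=9 > arr[7]=7
(5, 6): arr[5]=12 > arr[6]=11
(5, 7): arr[5]=12 > arr[7]=7
(6, 7): arr[6]=11 > arr[7]=7

Total inversions: 14

The array has 14 inversion(s): (0,2), (1,2), (1,4), (1,5), (1,6), (1,7), (3,4), (3,5), (3,6), (3,7), (4,7), (5,6), (5,7), (6,7). Each pair (i,j) satisfies i < j and arr[i] > arr[j].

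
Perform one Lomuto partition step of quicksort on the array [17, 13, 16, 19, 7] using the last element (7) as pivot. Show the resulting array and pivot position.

Lomuto partition with pivot = 7:

Initial array: [17, 13, 16, 19, 7]

arr[0]=17 > 7: no swap
arr[1]=13 > 7: no swap
arr[2]=16 > 7: no swap
arr[3]=19 > 7: no swap

Place pivot at position 0: [7, 13, 16, 19, 17]
Pivot position: 0

After partitioning with pivot 7, the array becomes [7, 13, 16, 19, 17]. The pivot is placed at index 0. All elements to the left of the pivot are <= 7, and all elements to the right are > 7.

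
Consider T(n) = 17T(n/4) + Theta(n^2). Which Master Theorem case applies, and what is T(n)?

Master Theorem for T(n) = 17T(n/4) + O(n^2):

a = 17, b = 4, c = 2
log_b(a) = log_4(17) = 2.0437

Case 1: c = 2 < log_4(17) = 2.0437
T(n) = O(n^(log_4 17))

For T(n) = 17T(n/4) + O(n^2): log_4(17) = 2.0437. This is Case 1 of the Master Theorem (c < log_b(a), work dominated by leaves), giving O(n^(log_4 17)).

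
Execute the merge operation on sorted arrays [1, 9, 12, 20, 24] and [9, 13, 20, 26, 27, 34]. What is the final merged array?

Merging process:

Compare 1 vs 9: take 1 from left. Merged: [1]
Compare 9 vs 9: take 9 from left. Merged: [1, 9]
Compare 12 vs 9: take 9 from right. Merged: [1, 9, 9]
Compare 12 vs 13: take 12 from left. Merged: [1, 9, 9, 12]
Compare 20 vs 13: take 13 from right. Merged: [1, 9, 9, 12, 13]
Compare 20 vs 20: take 20 from left. Merged: [1, 9, 9, 12, 13, 20]
Compare 24 vs 20: take 20 from right. Merged: [1, 9, 9, 12, 13, 20, 20]
Compare 24 vs 26: take 24 from left. Merged: [1, 9, 9, 12, 13, 20, 20, 24]
Append remaining from right: [26, 27, 34]. Merged: [1, 9, 9, 12, 13, 20, 20, 24, 26, 27, 34]

Final merged array: [1, 9, 9, 12, 13, 20, 20, 24, 26, 27, 34]
Total comparisons: 8

The merged array is [1, 9, 9, 12, 13, 20, 20, 24, 26, 27, 34], requiring 8 comparisons. The merge step runs in O(n) time where n is the total number of elements.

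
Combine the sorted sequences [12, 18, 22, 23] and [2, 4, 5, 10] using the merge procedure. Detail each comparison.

Merging process:

Compare 12 vs 2: take 2 from right. Merged: [2]
Compare 12 vs 4: take 4 from right. Merged: [2, 4]
Compare 12 vs 5: take 5 from right. Merged: [2, 4, 5]
Compare 12 vs 10: take 10 from right. Merged: [2, 4, 5, 10]
Append remaining from left: [12, 18, 22, 23]. Merged: [2, 4, 5, 10, 12, 18, 22, 23]

Final merged array: [2, 4, 5, 10, 12, 18, 22, 23]
Total comparisons: 4

The merged array is [2, 4, 5, 10, 12, 18, 22, 23], requiring 4 comparisons. The merge step runs in O(n) time where n is the total number of elements.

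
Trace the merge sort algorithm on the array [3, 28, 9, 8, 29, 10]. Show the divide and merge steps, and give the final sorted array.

Merge sort trace:

Split: [3, 28, 9, 8, 29, 10] -> [3, 28, 9] and [8, 29, 10]
  Split: [3, 28, 9] -> [3] and [28, 9]
    Split: [28, 9] -> [28] and [9]
    Merge: [28] + [9] -> [9, 28]
  Merge: [3] + [9, 28] -> [3, 9, 28]
  Split: [8, 29, 10] -> [8] and [29, 10]
    Split: [29, 10] -> [29] and [10]
    Merge: [29] + [10] -> [10, 29]
  Merge: [8] + [10, 29] -> [8, 10, 29]
Merge: [3, 9, 28] + [8, 10, 29] -> [3, 8, 9, 10, 28, 29]

Final sorted array: [3, 8, 9, 10, 28, 29]

The merge sort proceeds by recursively splitting the array and merging sorted halves.
After all merges, the sorted array is [3, 8, 9, 10, 28, 29].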